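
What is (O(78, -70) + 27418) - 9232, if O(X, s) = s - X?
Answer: 18038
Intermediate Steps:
(O(78, -70) + 27418) - 9232 = ((-70 - 1*78) + 27418) - 9232 = ((-70 - 78) + 27418) - 9232 = (-148 + 27418) - 9232 = 27270 - 9232 = 18038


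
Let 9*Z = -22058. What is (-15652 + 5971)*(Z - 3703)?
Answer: 178727395/3 ≈ 5.9576e+7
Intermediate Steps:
Z = -22058/9 (Z = (⅑)*(-22058) = -22058/9 ≈ -2450.9)
(-15652 + 5971)*(Z - 3703) = (-15652 + 5971)*(-22058/9 - 3703) = -9681*(-55385/9) = 178727395/3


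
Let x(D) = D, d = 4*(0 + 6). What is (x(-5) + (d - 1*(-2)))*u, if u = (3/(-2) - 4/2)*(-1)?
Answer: 147/2 ≈ 73.500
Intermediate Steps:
d = 24 (d = 4*6 = 24)
u = 7/2 (u = (3*(-1/2) - 4*1/2)*(-1) = (-3/2 - 2)*(-1) = -7/2*(-1) = 7/2 ≈ 3.5000)
(x(-5) + (d - 1*(-2)))*u = (-5 + (24 - 1*(-2)))*(7/2) = (-5 + (24 + 2))*(7/2) = (-5 + 26)*(7/2) = 21*(7/2) = 147/2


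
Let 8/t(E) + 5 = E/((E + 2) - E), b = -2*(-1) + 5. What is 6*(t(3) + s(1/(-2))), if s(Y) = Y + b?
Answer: 177/7 ≈ 25.286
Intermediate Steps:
b = 7 (b = 2 + 5 = 7)
s(Y) = 7 + Y (s(Y) = Y + 7 = 7 + Y)
t(E) = 8/(-5 + E/2) (t(E) = 8/(-5 + E/((E + 2) - E)) = 8/(-5 + E/((2 + E) - E)) = 8/(-5 + E/2))
6*(t(3) + s(1/(-2))) = 6*(16/(-10 + 3) + (7 + 1/(-2))) = 6*(16/(-7) + (7 - ½)) = 6*(16*(-⅐) + 13/2) = 6*(-16/7 + 13/2) = 6*(59/14) = 177/7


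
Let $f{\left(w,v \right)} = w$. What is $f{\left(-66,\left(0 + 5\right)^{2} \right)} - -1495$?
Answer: $1429$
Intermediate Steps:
$f{\left(-66,\left(0 + 5\right)^{2} \right)} - -1495 = -66 - -1495 = -66 + 1495 = 1429$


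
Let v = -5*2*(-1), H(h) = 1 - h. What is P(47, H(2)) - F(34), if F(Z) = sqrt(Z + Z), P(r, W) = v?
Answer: 10 - 2*sqrt(17) ≈ 1.7538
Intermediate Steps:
v = 10 (v = -10*(-1) = 10)
P(r, W) = 10
F(Z) = sqrt(2)*sqrt(Z) (F(Z) = sqrt(2*Z) = sqrt(2)*sqrt(Z))
P(47, H(2)) - F(34) = 10 - sqrt(2)*sqrt(34) = 10 - 2*sqrt(17)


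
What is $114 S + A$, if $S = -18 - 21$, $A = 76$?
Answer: $-4370$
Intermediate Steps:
$S = -39$
$114 S + A = 114 \left(-39\right) + 76 = -4446 + 76 = -4370$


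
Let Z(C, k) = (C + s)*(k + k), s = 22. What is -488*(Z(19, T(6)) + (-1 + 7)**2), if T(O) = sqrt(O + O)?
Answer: -17568 - 80032*sqrt(3) ≈ -1.5619e+5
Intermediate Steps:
T(O) = sqrt(2)*sqrt(O) (T(O) = sqrt(2*O) = sqrt(2)*sqrt(O))
Z(C, k) = 2*k*(22 + C) (Z(C, k) = (C + 22)*(k + k) = (22 + C)*(2*k) = 2*k*(22 + C))
-488*(Z(19, T(6)) + (-1 + 7)**2) = -488*(2*(sqrt(2)*sqrt(6))*(22 + 19) + (-1 + 7)**2) = -488*(2*(2*sqrt(3))*41 + 6**2) = -488*(164*sqrt(3) + 36) = -488*(36 + 164*sqrt(3)) = -17568 - 80032*sqrt(3)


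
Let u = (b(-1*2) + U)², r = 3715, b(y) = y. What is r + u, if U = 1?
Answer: 3716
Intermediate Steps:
u = 1 (u = (-1*2 + 1)² = (-2 + 1)² = (-1)² = 1)
r + u = 3715 + 1 = 3716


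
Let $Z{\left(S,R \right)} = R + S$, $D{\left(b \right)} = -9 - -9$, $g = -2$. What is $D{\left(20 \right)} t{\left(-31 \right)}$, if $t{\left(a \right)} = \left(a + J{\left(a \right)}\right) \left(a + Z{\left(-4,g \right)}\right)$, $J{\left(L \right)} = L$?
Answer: $0$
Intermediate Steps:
$D{\left(b \right)} = 0$ ($D{\left(b \right)} = -9 + 9 = 0$)
$t{\left(a \right)} = 2 a \left(-6 + a\right)$ ($t{\left(a \right)} = \left(a + a\right) \left(a - 6\right) = 2 a \left(a - 6\right) = 2 a \left(-6 + a\right)$)
$D{\left(20 \right)} t{\left(-31 \right)} = 0 \cdot 2 \left(-31\right) \left(-6 - 31\right) = 0 \cdot 2 \left(-31\right) \left(-37\right) = 0 \cdot 2294 = 0$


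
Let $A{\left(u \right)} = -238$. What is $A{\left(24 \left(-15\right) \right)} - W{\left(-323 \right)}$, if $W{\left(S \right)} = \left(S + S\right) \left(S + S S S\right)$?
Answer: $-21769289378$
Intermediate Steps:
$W{\left(S \right)} = 2 S \left(S + S^{3}\right)$ ($W{\left(S \right)} = 2 S \left(S + S^{2} S\right) = 2 S \left(S + S^{3}\right)$)
$A{\left(24 \left(-15\right) \right)} - W{\left(-323 \right)} = -238 - 2 \left(-323\right)^{2} \left(1 + \left(-323\right)^{2}\right) = -238 - 2 \cdot 104329 \left(1 + 104329\right) = -238 - 2 \cdot 104329 \cdot 104330 = -238 - 21769289140 = -21769289378$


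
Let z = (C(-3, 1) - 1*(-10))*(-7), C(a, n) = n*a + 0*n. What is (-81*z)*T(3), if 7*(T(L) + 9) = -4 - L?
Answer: -39690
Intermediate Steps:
T(L) = -67/7 - L/7 (T(L) = -9 + (-4 - L)/7 = -9 + (-4/7 - L/7) = -67/7 - L/7)
C(a, n) = a*n (C(a, n) = a*n + 0 = a*n)
z = -49 (z = (-3*1 - 1*(-10))*(-7) = (-3 + 10)*(-7) = 7*(-7) = -49)
(-81*z)*T(3) = (-81*(-49))*(-67/7 - ⅐*3) = 3969*(-67/7 - 3/7) = 3969*(-10) = -39690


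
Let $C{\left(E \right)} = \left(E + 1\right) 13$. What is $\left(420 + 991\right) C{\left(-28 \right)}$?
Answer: $-495261$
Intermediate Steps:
$C{\left(E \right)} = 13 + 13 E$ ($C{\left(E \right)} = \left(1 + E\right) 13 = 13 + 13 E$)
$\left(420 + 991\right) C{\left(-28 \right)} = \left(420 + 991\right) \left(13 + 13 \left(-28\right)\right) = 1411 \left(13 - 364\right) = 1411 \left(-351\right) = -495261$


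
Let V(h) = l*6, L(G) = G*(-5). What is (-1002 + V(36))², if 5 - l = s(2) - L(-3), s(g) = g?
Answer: 799236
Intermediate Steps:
L(G) = -5*G
l = 18 (l = 5 - (2 - (-5)*(-3)) = 5 - (2 - 1*15) = 5 - (2 - 15) = 5 - 1*(-13) = 5 + 13 = 18)
V(h) = 108 (V(h) = 18*6 = 108)
(-1002 + V(36))² = (-1002 + 108)² = (-894)² = 799236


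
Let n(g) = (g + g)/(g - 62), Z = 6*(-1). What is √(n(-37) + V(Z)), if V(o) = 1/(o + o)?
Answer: √2893/66 ≈ 0.81495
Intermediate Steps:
Z = -6
n(g) = 2*g/(-62 + g) (n(g) = (2*g)/(-62 + g) = 2*g/(-62 + g))
V(o) = 1/(2*o)
√(n(-37) + V(Z)) = √(2*(-37)/(-62 - 37) + (½)/(-6)) = √(2*(-37)/(-99) + (½)*(-⅙)) = √(2*(-37)*(-1/99) - 1/12) = √(74/99 - 1/12) = √(263/396) = √2893/66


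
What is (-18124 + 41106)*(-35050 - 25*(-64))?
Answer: -768747900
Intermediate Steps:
(-18124 + 41106)*(-35050 - 25*(-64)) = 22982*(-35050 + 1600) = 22982*(-33450) = -768747900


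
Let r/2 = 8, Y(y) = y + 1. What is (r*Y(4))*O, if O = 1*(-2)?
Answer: -160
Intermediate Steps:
Y(y) = 1 + y
r = 16 (r = 2*8 = 16)
O = -2
(r*Y(4))*O = (16*(1 + 4))*(-2) = (16*5)*(-2) = 80*(-2) = -160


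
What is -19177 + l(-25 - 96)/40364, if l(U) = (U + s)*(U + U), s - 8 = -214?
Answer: -386990647/20182 ≈ -19175.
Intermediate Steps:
s = -206 (s = 8 - 214 = -206)
l(U) = 2*U*(-206 + U) (l(U) = (U - 206)*(U + U) = (-206 + U)*(2*U) = 2*U*(-206 + U))
-19177 + l(-25 - 96)/40364 = -19177 + (2*(-25 - 96)*(-206 + (-25 - 96)))/40364 = -19177 + (2*(-121)*(-206 - 121))*(1/40364) = -19177 + (2*(-121)*(-327))*(1/40364) = -19177 + 79134*(1/40364) = -19177 + 39567/20182 = -386990647/20182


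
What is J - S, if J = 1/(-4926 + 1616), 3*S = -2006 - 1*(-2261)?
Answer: -281351/3310 ≈ -85.000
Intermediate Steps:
S = 85 (S = (-2006 - 1*(-2261))/3 = (-2006 + 2261)/3 = (1/3)*255 = 85)
J = -1/3310 (J = 1/(-3310) = -1/3310 ≈ -0.00030211)
J - S = -1/3310 - 1*85 = -1/3310 - 85 = -281351/3310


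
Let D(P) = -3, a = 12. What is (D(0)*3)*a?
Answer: -108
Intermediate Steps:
(D(0)*3)*a = -3*3*12 = -9*12 = -108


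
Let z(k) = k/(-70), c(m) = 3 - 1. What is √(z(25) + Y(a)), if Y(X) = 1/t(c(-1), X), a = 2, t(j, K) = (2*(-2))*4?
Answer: I*√329/28 ≈ 0.6478*I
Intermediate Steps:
c(m) = 2
t(j, K) = -16 (t(j, K) = -4*4 = -16)
Y(X) = -1/16 (Y(X) = 1/(-16) = -1/16)
z(k) = -k/70 (z(k) = k*(-1/70) = -k/70)
√(z(25) + Y(a)) = √(-1/70*25 - 1/16) = √(-5/14 - 1/16) = √(-47/112) = I*√329/28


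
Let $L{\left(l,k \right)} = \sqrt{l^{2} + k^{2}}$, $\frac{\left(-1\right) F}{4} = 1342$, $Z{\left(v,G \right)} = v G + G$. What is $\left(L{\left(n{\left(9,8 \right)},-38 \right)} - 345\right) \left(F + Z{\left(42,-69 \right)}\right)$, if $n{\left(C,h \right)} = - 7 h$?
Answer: $2875575 - 16670 \sqrt{1145} \approx 2.3115 \cdot 10^{6}$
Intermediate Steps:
$Z{\left(v,G \right)} = G + G v$ ($Z{\left(v,G \right)} = G v + G = G + G v$)
$F = -5368$ ($F = \left(-4\right) 1342 = -5368$)
$L{\left(l,k \right)} = \sqrt{k^{2} + l^{2}}$
$\left(L{\left(n{\left(9,8 \right)},-38 \right)} - 345\right) \left(F + Z{\left(42,-69 \right)}\right) = \left(\sqrt{\left(-38\right)^{2} + \left(\left(-7\right) 8\right)^{2}} - 345\right) \left(-5368 - 69 \left(1 + 42\right)\right) = \left(\sqrt{1444 + \left(-56\right)^{2}} - 345\right) \left(-5368 - 2967\right) = \left(\sqrt{1444 + 3136} - 345\right) \left(-5368 - 2967\right) = \left(\sqrt{4580} - 345\right) \left(-8335\right) = \left(2 \sqrt{1145} - 345\right) \left(-8335\right) = \left(-345 + 2 \sqrt{1145}\right) \left(-8335\right) = 2875575 - 16670 \sqrt{1145}$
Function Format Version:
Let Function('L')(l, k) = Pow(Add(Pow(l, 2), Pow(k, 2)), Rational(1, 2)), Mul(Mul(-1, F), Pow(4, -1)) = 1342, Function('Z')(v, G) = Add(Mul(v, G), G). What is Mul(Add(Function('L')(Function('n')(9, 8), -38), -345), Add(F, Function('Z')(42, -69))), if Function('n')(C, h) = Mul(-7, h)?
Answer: Add(2875575, Mul(-16670, Pow(1145, Rational(1, 2)))) ≈ 2.3115e+6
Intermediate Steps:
Function('Z')(v, G) = Add(G, Mul(G, v)) (Function('Z')(v, G) = Add(Mul(G, v), G) = Add(G, Mul(G, v)))
F = -5368 (F = Mul(-4, 1342) = -5368)
Function('L')(l, k) = Pow(Add(Pow(k, 2), Pow(l, 2)), Rational(1, 2))
Mul(Add(Function('L')(Function('n')(9, 8), -38), -345), Add(F, Function('Z')(42, -69))) = Mul(Add(Pow(Add(Pow(-38, 2), Pow(Mul(-7, 8), 2)), Rational(1, 2)), -345), Add(-5368, Mul(-69, Add(1, 42)))) = Mul(Add(Pow(Add(1444, Pow(-56, 2)), Rational(1, 2)), -345), Add(-5368, Mul(-69, 43))) = Mul(Add(Pow(Add(1444, 3136), Rational(1, 2)), -345), Add(-5368, -2967)) = Mul(Add(Pow(4580, Rational(1, 2)), -345), -8335) = Mul(Add(Mul(2, Pow(1145, Rational(1, 2))), -345), -8335) = Mul(Add(-345, Mul(2, Pow(1145, Rational(1, 2)))), -8335) = Add(2875575, Mul(-16670, Pow(1145, Rational(1, 2))))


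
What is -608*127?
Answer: -77216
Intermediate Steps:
-608*127 = -1*77216 = -77216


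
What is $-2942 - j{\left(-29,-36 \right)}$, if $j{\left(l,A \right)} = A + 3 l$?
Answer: $-2819$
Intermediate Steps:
$-2942 - j{\left(-29,-36 \right)} = -2942 - \left(-36 + 3 \left(-29\right)\right) = -2942 - \left(-36 - 87\right) = -2942 - -123 = -2942 + 123 = -2819$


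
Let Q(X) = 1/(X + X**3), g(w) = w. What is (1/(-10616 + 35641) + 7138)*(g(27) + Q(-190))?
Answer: 33081654911368179/171651229750 ≈ 1.9273e+5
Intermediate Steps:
(1/(-10616 + 35641) + 7138)*(g(27) + Q(-190)) = (1/(-10616 + 35641) + 7138)*(27 + 1/(-190 + (-190)**3)) = (1/25025 + 7138)*(27 + 1/(-190 - 6859000)) = (1/25025 + 7138)*(27 + 1/(-6859190)) = 178628451*(27 - 1/6859190)/25025 = (178628451/25025)*(185198129/6859190) = 33081654911368179/171651229750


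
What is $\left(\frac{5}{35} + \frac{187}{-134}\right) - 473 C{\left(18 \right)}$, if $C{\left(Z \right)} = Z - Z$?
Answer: $- \frac{1175}{938} \approx -1.2527$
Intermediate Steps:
$C{\left(Z \right)} = 0$
$\left(\frac{5}{35} + \frac{187}{-134}\right) - 473 C{\left(18 \right)} = \left(\frac{5}{35} + \frac{187}{-134}\right) - 0 = \left(5 \cdot \frac{1}{35} + 187 \left(- \frac{1}{134}\right)\right) + 0 = \left(\frac{1}{7} - \frac{187}{134}\right) + 0 = - \frac{1175}{938} + 0 = - \frac{1175}{938}$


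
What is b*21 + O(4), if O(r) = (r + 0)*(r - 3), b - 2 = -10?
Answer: -164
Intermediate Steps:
b = -8 (b = 2 - 10 = -8)
O(r) = r*(-3 + r)
b*21 + O(4) = -8*21 + 4*(-3 + 4) = -168 + 4*1 = -168 + 4 = -164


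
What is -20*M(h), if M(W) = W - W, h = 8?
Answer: 0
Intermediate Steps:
M(W) = 0
-20*M(h) = -20*0 = 0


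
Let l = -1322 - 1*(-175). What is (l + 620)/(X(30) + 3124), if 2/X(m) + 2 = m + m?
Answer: -15283/90597 ≈ -0.16869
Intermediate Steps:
l = -1147 (l = -1322 + 175 = -1147)
X(m) = 2/(-2 + 2*m) (X(m) = 2/(-2 + (m + m)) = 2/(-2 + 2*m))
(l + 620)/(X(30) + 3124) = (-1147 + 620)/(1/(-1 + 30) + 3124) = -527/(1/29 + 3124) = -527/90597/29 = -527*29/90597 = -15283/90597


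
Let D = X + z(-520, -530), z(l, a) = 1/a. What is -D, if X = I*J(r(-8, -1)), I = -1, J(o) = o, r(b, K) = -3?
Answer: -1589/530 ≈ -2.9981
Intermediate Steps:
X = 3 (X = -1*(-3) = 3)
D = 1589/530 (D = 3 + 1/(-530) = 3 - 1/530 = 1589/530 ≈ 2.9981)
-D = -1*1589/530 = -1589/530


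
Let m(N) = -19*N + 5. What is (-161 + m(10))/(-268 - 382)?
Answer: 173/325 ≈ 0.53231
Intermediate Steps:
m(N) = 5 - 19*N
(-161 + m(10))/(-268 - 382) = (-161 + (5 - 19*10))/(-268 - 382) = (-161 + (5 - 190))/(-650) = (-161 - 185)*(-1/650) = -346*(-1/650) = 173/325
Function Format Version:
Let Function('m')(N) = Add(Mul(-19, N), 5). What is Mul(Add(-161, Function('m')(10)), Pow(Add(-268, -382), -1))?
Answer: Rational(173, 325) ≈ 0.53231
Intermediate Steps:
Function('m')(N) = Add(5, Mul(-19, N))
Mul(Add(-161, Function('m')(10)), Pow(Add(-268, -382), -1)) = Mul(Add(-161, Add(5, Mul(-19, 10))), Pow(Add(-268, -382), -1)) = Mul(Add(-161, Add(5, -190)), Pow(-650, -1)) = Mul(Add(-161, -185), Rational(-1, 650)) = Mul(-346, Rational(-1, 650)) = Rational(173, 325)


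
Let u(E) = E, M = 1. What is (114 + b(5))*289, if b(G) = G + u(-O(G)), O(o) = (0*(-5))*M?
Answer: 34391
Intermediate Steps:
O(o) = 0 (O(o) = (0*(-5))*1 = 0*1 = 0)
b(G) = G (b(G) = G - 1*0 = G + 0 = G)
(114 + b(5))*289 = (114 + 5)*289 = 119*289 = 34391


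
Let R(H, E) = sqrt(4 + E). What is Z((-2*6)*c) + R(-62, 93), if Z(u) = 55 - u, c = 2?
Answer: 79 + sqrt(97) ≈ 88.849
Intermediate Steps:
Z((-2*6)*c) + R(-62, 93) = (55 - (-2*6)*2) + sqrt(4 + 93) = (55 - (-12)*2) + sqrt(97) = (55 - 1*(-24)) + sqrt(97) = (55 + 24) + sqrt(97) = 79 + sqrt(97)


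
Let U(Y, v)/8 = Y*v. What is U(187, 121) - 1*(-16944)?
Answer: 197960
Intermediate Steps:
U(Y, v) = 8*Y*v (U(Y, v) = 8*(Y*v) = 8*Y*v)
U(187, 121) - 1*(-16944) = 8*187*121 - 1*(-16944) = 181016 + 16944 = 197960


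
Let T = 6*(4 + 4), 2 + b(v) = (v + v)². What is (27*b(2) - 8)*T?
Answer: 17760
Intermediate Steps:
b(v) = -2 + 4*v² (b(v) = -2 + (v + v)² = -2 + (2*v)² = -2 + 4*v²)
T = 48 (T = 6*8 = 48)
(27*b(2) - 8)*T = (27*(-2 + 4*2²) - 8)*48 = (27*(-2 + 4*4) - 8)*48 = (27*(-2 + 16) - 8)*48 = (27*14 - 8)*48 = (378 - 8)*48 = 370*48 = 17760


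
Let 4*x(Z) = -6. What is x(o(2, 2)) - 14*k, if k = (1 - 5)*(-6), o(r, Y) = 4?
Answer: -675/2 ≈ -337.50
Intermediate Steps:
x(Z) = -3/2 (x(Z) = (1/4)*(-6) = -3/2)
k = 24 (k = -4*(-6) = 24)
x(o(2, 2)) - 14*k = -3/2 - 14*24 = -3/2 - 336 = -675/2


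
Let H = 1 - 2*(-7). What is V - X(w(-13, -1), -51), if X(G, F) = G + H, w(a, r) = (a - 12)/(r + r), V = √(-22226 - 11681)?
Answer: -55/2 + I*√33907 ≈ -27.5 + 184.14*I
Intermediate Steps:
V = I*√33907 (V = √(-33907) = I*√33907 ≈ 184.14*I)
H = 15 (H = 1 + 14 = 15)
w(a, r) = (-12 + a)/(2*r) (w(a, r) = (-12 + a)/((2*r)) = (-12 + a)*(1/(2*r)) = (-12 + a)/(2*r))
X(G, F) = 15 + G (X(G, F) = G + 15 = 15 + G)
V - X(w(-13, -1), -51) = I*√33907 - (15 + (½)*(-12 - 13)/(-1)) = I*√33907 - (15 + (½)*(-1)*(-25)) = I*√33907 - (15 + 25/2) = I*√33907 - 1*55/2 = I*√33907 - 55/2 = -55/2 + I*√33907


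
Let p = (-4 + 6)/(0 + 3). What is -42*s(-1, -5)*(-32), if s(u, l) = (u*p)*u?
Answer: 896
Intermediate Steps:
p = ⅔ (p = 2/3 = 2*(⅓) = ⅔ ≈ 0.66667)
s(u, l) = 2*u²/3 (s(u, l) = (u*(⅔))*u = (2*u/3)*u = 2*u²/3)
-42*s(-1, -5)*(-32) = -28*(-1)²*(-32) = -28*(-32) = 896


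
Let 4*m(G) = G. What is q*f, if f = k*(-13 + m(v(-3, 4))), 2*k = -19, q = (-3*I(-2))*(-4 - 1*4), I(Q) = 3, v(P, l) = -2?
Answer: 9234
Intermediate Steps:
q = 72 (q = (-3*3)*(-4 - 1*4) = -9*(-4 - 4) = -9*(-8) = 72)
k = -19/2 (k = (½)*(-19) = -19/2 ≈ -9.5000)
m(G) = G/4
f = 513/4 (f = -19*(-13 + (¼)*(-2))/2 = -19*(-13 - ½)/2 = -19/2*(-27/2) = 513/4 ≈ 128.25)
q*f = 72*(513/4) = 9234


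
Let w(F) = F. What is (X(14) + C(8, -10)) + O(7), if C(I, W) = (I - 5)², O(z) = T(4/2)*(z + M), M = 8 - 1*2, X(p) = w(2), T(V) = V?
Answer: 37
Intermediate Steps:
X(p) = 2
M = 6 (M = 8 - 2 = 6)
O(z) = 12 + 2*z (O(z) = (4/2)*(z + 6) = (4*(½))*(6 + z) = 2*(6 + z) = 12 + 2*z)
C(I, W) = (-5 + I)²
(X(14) + C(8, -10)) + O(7) = (2 + (-5 + 8)²) + (12 + 2*7) = (2 + 3²) + (12 + 14) = (2 + 9) + 26 = 11 + 26 = 37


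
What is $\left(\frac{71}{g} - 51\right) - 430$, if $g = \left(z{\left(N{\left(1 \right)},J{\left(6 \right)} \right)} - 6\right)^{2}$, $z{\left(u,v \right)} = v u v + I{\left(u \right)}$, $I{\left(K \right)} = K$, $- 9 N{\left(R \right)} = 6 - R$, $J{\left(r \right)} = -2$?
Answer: $- \frac{2996170}{6241} \approx -480.08$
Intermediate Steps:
$N{\left(R \right)} = - \frac{2}{3} + \frac{R}{9}$ ($N{\left(R \right)} = - \frac{6 - R}{9} = - \frac{2}{3} + \frac{R}{9}$)
$z{\left(u,v \right)} = u + u v^{2}$ ($z{\left(u,v \right)} = v u v + u = u v v + u = u v^{2} + u = u + u v^{2}$)
$g = \frac{6241}{81}$ ($g = \left(\left(- \frac{2}{3} + \frac{1}{9} \cdot 1\right) \left(1 + \left(-2\right)^{2}\right) - 6\right)^{2} = \left(\left(- \frac{2}{3} + \frac{1}{9}\right) \left(1 + 4\right) - 6\right)^{2} = \left(\left(- \frac{5}{9}\right) 5 - 6\right)^{2} = \left(- \frac{25}{9} - 6\right)^{2} = \left(- \frac{79}{9}\right)^{2} = \frac{6241}{81} \approx 77.049$)
$\left(\frac{71}{g} - 51\right) - 430 = \left(\frac{71}{\frac{6241}{81}} - 51\right) - 430 = \left(71 \cdot \frac{81}{6241} - 51\right) - 430 = \left(\frac{5751}{6241} - 51\right) - 430 = - \frac{312540}{6241} - 430 = - \frac{2996170}{6241}$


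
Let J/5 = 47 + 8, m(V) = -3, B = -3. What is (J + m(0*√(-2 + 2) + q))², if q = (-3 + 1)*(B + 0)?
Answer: 73984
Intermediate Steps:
q = 6 (q = (-3 + 1)*(-3 + 0) = -2*(-3) = 6)
J = 275 (J = 5*(47 + 8) = 5*55 = 275)
(J + m(0*√(-2 + 2) + q))² = (275 - 3)² = 272² = 73984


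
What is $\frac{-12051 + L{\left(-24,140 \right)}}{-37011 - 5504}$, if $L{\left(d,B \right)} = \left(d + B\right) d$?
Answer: $\frac{2967}{8503} \approx 0.34894$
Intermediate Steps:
$L{\left(d,B \right)} = d \left(B + d\right)$ ($L{\left(d,B \right)} = \left(B + d\right) d = d \left(B + d\right)$)
$\frac{-12051 + L{\left(-24,140 \right)}}{-37011 - 5504} = \frac{-12051 - 24 \left(140 - 24\right)}{-37011 - 5504} = \frac{-12051 - 2784}{-37011 - 5504} = \frac{-12051 - 2784}{-42515} = \left(-14835\right) \left(- \frac{1}{42515}\right) = \frac{2967}{8503}$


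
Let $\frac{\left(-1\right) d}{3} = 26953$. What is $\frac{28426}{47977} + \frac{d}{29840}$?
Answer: $- \frac{3031140403}{1431633680} \approx -2.1173$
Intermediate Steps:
$d = -80859$ ($d = \left(-3\right) 26953 = -80859$)
$\frac{28426}{47977} + \frac{d}{29840} = \frac{28426}{47977} - \frac{80859}{29840} = - \frac{3031140403}{1431633680}$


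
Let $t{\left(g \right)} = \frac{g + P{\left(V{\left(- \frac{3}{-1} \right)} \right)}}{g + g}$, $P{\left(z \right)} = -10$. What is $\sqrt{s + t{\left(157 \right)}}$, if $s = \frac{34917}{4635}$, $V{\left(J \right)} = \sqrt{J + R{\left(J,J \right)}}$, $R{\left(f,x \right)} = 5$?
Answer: $\frac{13 \sqrt{1050330}}{4710} \approx 2.8287$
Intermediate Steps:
$V{\left(J \right)} = \sqrt{5 + J}$ ($V{\left(J \right)} = \sqrt{J + 5} = \sqrt{5 + J}$)
$s = \frac{113}{15}$ ($s = 34917 \cdot \frac{1}{4635} = \frac{113}{15} \approx 7.5333$)
$t{\left(g \right)} = \frac{-10 + g}{2 g}$ ($t{\left(g \right)} = \frac{g - 10}{g + g} = \frac{-10 + g}{2 g}$)
$\sqrt{s + t{\left(157 \right)}} = \sqrt{\frac{113}{15} + \frac{-10 + 157}{2 \cdot 157}} = \sqrt{\frac{113}{15} + \frac{1}{2} \cdot \frac{1}{157} \cdot 147} = \sqrt{\frac{113}{15} + \frac{147}{314}} = \sqrt{\frac{37687}{4710}} = \frac{13 \sqrt{1050330}}{4710}$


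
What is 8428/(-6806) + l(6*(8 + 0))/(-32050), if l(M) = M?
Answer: -67611022/54533075 ≈ -1.2398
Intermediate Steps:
8428/(-6806) + l(6*(8 + 0))/(-32050) = 8428/(-6806) + (6*(8 + 0))/(-32050) = 8428*(-1/6806) + (6*8)*(-1/32050) = -4214/3403 + 48*(-1/32050) = -4214/3403 - 24/16025 = -67611022/54533075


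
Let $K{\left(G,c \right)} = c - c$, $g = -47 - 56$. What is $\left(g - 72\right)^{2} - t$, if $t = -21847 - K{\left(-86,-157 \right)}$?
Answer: $52472$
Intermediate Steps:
$g = -103$
$K{\left(G,c \right)} = 0$
$t = -21847$ ($t = -21847 - 0 = -21847 + 0 = -21847$)
$\left(g - 72\right)^{2} - t = \left(-103 - 72\right)^{2} - -21847 = \left(-175\right)^{2} + 21847 = 30625 + 21847 = 52472$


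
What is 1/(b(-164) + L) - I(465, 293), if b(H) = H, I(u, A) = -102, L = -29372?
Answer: 3012671/29536 ≈ 102.00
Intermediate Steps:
1/(b(-164) + L) - I(465, 293) = 1/(-164 - 29372) - 1*(-102) = 1/(-29536) + 102 = -1/29536 + 102 = 3012671/29536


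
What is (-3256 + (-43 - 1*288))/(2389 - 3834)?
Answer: 211/85 ≈ 2.4824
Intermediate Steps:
(-3256 + (-43 - 1*288))/(2389 - 3834) = (-3256 + (-43 - 288))/(-1445) = (-3256 - 331)*(-1/1445) = -3587*(-1/1445) = 211/85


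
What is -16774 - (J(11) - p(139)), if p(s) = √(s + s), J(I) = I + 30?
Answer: -16815 + √278 ≈ -16798.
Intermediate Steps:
J(I) = 30 + I
p(s) = √2*√s (p(s) = √(2*s) = √2*√s)
-16774 - (J(11) - p(139)) = -16774 - ((30 + 11) - √2*√139) = -16774 - (41 - √278) = -16774 + (-41 + √278) = -16815 + √278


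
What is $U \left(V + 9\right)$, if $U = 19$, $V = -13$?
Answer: $-76$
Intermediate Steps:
$U \left(V + 9\right) = 19 \left(-13 + 9\right) = 19 \left(-4\right) = -76$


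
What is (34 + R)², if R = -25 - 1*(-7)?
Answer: 256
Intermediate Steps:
R = -18 (R = -25 + 7 = -18)
(34 + R)² = (34 - 18)² = 16² = 256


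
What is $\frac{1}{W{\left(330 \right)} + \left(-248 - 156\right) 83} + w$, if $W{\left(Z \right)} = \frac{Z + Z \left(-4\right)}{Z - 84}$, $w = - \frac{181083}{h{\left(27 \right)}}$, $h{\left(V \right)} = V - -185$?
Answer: $- \frac{248984968783}{291495124} \approx -854.17$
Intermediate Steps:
$h{\left(V \right)} = 185 + V$ ($h{\left(V \right)} = V + 185 = 185 + V$)
$w = - \frac{181083}{212}$ ($w = - \frac{181083}{185 + 27} = - \frac{181083}{212} \approx -854.17$)
$W{\left(Z \right)} = - \frac{3 Z}{-84 + Z}$ ($W{\left(Z \right)} = \frac{Z - 4 Z}{-84 + Z} = \frac{\left(-3\right) Z}{-84 + Z} = - \frac{3 Z}{-84 + Z}$)
$\frac{1}{W{\left(330 \right)} + \left(-248 - 156\right) 83} + w = \frac{1}{\left(-3\right) 330 \frac{1}{-84 + 330} + \left(-248 - 156\right) 83} - \frac{181083}{212} = \frac{1}{\left(-3\right) 330 \cdot \frac{1}{246} - 33532} - \frac{181083}{212} = \frac{1}{- \frac{165}{41} - 33532} - \frac{181083}{212} = \frac{1}{- \frac{1374977}{41}} - \frac{181083}{212} = - \frac{41}{1374977} - \frac{181083}{212} = - \frac{248984968783}{291495124}$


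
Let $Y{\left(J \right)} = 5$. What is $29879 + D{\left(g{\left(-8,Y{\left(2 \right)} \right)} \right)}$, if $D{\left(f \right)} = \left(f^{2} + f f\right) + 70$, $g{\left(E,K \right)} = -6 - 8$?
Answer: $30341$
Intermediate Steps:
$g{\left(E,K \right)} = -14$ ($g{\left(E,K \right)} = -6 - 8 = -14$)
$D{\left(f \right)} = 70 + 2 f^{2}$ ($D{\left(f \right)} = \left(f^{2} + f^{2}\right) + 70 = 2 f^{2} + 70 = 70 + 2 f^{2}$)
$29879 + D{\left(g{\left(-8,Y{\left(2 \right)} \right)} \right)} = 29879 + \left(70 + 2 \left(-14\right)^{2}\right) = 29879 + \left(70 + 2 \cdot 196\right) = 29879 + \left(70 + 392\right) = 29879 + 462 = 30341$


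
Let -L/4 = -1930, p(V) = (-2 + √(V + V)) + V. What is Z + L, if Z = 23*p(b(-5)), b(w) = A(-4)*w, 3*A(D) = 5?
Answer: 22447/3 + 115*I*√6/3 ≈ 7482.3 + 93.897*I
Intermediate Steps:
A(D) = 5/3 (A(D) = (⅓)*5 = 5/3)
b(w) = 5*w/3
p(V) = -2 + V + √2*√V (p(V) = (-2 + √(2*V)) + V = (-2 + √2*√V) + V = -2 + V + √2*√V)
L = 7720 (L = -4*(-1930) = 7720)
Z = -713/3 + 115*I*√6/3 (Z = 23*(-2 + (5/3)*(-5) + √2*√((5/3)*(-5))) = 23*(-2 - 25/3 + √2*√(-25/3)) = 23*(-2 - 25/3 + √2*(5*I*√3/3)) = 23*(-2 - 25/3 + 5*I*√6/3) = 23*(-31/3 + 5*I*√6/3) = -713/3 + 115*I*√6/3 ≈ -237.67 + 93.897*I)
Z + L = (-713/3 + 115*I*√6/3) + 7720 = 22447/3 + 115*I*√6/3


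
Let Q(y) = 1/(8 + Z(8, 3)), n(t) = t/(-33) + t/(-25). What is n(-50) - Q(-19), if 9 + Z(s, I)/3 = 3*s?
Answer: 6115/1749 ≈ 3.4963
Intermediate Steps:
n(t) = -58*t/825 (n(t) = t*(-1/33) + t*(-1/25) = -t/33 - t/25 = -58*t/825)
Z(s, I) = -27 + 9*s (Z(s, I) = -27 + 3*(3*s) = -27 + 9*s)
Q(y) = 1/53 (Q(y) = 1/(8 + (-27 + 9*8)) = 1/(8 + (-27 + 72)) = 1/(8 + 45) = 1/53)
n(-50) - Q(-19) = -58/825*(-50) - 1*1/53 = 116/33 - 1/53 = 6115/1749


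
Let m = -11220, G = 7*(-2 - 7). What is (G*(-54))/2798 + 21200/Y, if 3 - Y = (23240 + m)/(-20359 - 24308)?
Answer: 1325018001321/204283379 ≈ 6486.2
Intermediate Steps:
G = -63 (G = 7*(-9) = -63)
Y = 146021/44667 (Y = 3 - (23240 - 11220)/(-20359 - 24308) = 3 - 12020/(-44667) = 3 - 12020*(-1)/44667 = 3 - 1*(-12020/44667) = 3 + 12020/44667 = 146021/44667 ≈ 3.2691)
(G*(-54))/2798 + 21200/Y = -63*(-54)/2798 + 21200/(146021/44667) = 3402*(1/2798) + 21200*(44667/146021) = 1701/1399 + 946940400/146021 = 1325018001321/204283379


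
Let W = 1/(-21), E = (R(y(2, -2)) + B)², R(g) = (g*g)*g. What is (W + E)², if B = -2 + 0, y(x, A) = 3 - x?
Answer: 400/441 ≈ 0.90703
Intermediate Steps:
R(g) = g³ (R(g) = g²*g = g³)
B = -2
E = 1 (E = ((3 - 1*2)³ - 2)² = ((3 - 2)³ - 2)² = (1³ - 2)² = (1 - 2)² = (-1)² = 1)
W = -1/21 ≈ -0.047619
(W + E)² = (-1/21 + 1)² = (20/21)² = 400/441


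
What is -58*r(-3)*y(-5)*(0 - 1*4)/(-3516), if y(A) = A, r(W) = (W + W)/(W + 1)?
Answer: 290/293 ≈ 0.98976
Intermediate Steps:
r(W) = 2*W/(1 + W) (r(W) = (2*W)/(1 + W) = 2*W/(1 + W))
-58*r(-3)*y(-5)*(0 - 1*4)/(-3516) = -58*(2*(-3)/(1 - 3))*(-5)*(0 - 1*4)/(-3516) = -58*(2*(-3)/(-2))*(-5)*(0 - 4)*(-1/3516) = -58*(2*(-3)*(-½))*(-5)*(-4)*(-1/3516) = -58*3*(-5)*(-4)*(-1/3516) = -(-870)*(-4)*(-1/3516) = -58*60*(-1/3516) = -3480*(-1/3516) = 290/293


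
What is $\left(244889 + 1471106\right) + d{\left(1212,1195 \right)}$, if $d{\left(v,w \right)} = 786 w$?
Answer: $2655265$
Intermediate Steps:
$\left(244889 + 1471106\right) + d{\left(1212,1195 \right)} = \left(244889 + 1471106\right) + 786 \cdot 1195 = 1715995 + 939270 = 2655265$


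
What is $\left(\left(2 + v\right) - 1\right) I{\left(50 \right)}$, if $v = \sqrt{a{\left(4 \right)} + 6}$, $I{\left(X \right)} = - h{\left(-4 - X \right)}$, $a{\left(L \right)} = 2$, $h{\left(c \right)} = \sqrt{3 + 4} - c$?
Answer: $- \left(1 + 2 \sqrt{2}\right) \left(54 + \sqrt{7}\right) \approx -216.86$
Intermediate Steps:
$h{\left(c \right)} = \sqrt{7} - c$
$I{\left(X \right)} = -4 - X - \sqrt{7}$ ($I{\left(X \right)} = - (\sqrt{7} - \left(-4 - X\right)) = - (\sqrt{7} + \left(4 + X\right)) = - (4 + X + \sqrt{7}) = -4 - X - \sqrt{7}$)
$v = 2 \sqrt{2}$ ($v = \sqrt{2 + 6} = \sqrt{8} = 2 \sqrt{2} \approx 2.8284$)
$\left(\left(2 + v\right) - 1\right) I{\left(50 \right)} = \left(\left(2 + 2 \sqrt{2}\right) - 1\right) \left(-4 - 50 - \sqrt{7}\right) = \left(1 + 2 \sqrt{2}\right) \left(-4 - 50 - \sqrt{7}\right) = \left(1 + 2 \sqrt{2}\right) \left(-54 - \sqrt{7}\right)$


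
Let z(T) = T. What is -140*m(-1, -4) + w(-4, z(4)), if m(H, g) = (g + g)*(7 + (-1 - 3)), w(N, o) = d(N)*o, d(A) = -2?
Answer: 3352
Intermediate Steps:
w(N, o) = -2*o
m(H, g) = 6*g (m(H, g) = (2*g)*(7 - 4) = (2*g)*3 = 6*g)
-140*m(-1, -4) + w(-4, z(4)) = -840*(-4) - 2*4 = -140*(-24) - 8 = 3360 - 8 = 3352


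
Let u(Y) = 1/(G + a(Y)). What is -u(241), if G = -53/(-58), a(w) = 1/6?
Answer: -87/94 ≈ -0.92553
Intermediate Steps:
a(w) = 1/6
G = 53/58 (G = -53*(-1/58) = 53/58 ≈ 0.91379)
u(Y) = 87/94 (u(Y) = 1/(53/58 + 1/6) = 1/(94/87) = 87/94)
-u(241) = -1*87/94 = -87/94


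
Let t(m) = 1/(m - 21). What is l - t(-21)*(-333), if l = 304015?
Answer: 4256099/14 ≈ 3.0401e+5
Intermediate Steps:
t(m) = 1/(-21 + m)
l - t(-21)*(-333) = 304015 - (-333)/(-21 - 21) = 304015 - (-333)/(-42) = 304015 - (-1)*(-333)/42 = 304015 - 1*111/14 = 304015 - 111/14 = 4256099/14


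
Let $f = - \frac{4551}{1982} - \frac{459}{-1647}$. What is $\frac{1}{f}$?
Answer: $- \frac{120902}{243917} \approx -0.49567$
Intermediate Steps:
$f = - \frac{243917}{120902}$ ($f = \left(-4551\right) \frac{1}{1982} - - \frac{17}{61} = - \frac{4551}{1982} + \frac{17}{61} = - \frac{243917}{120902} \approx -2.0175$)
$\frac{1}{f} = \frac{1}{- \frac{243917}{120902}} = - \frac{120902}{243917}$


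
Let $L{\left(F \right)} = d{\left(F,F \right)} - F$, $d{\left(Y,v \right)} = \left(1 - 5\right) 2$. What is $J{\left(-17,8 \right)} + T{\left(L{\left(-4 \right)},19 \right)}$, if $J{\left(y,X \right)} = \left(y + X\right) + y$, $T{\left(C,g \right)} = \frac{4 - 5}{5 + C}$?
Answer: $-27$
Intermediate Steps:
$d{\left(Y,v \right)} = -8$ ($d{\left(Y,v \right)} = \left(-4\right) 2 = -8$)
$L{\left(F \right)} = -8 - F$
$T{\left(C,g \right)} = - \frac{1}{5 + C}$
$J{\left(y,X \right)} = X + 2 y$ ($J{\left(y,X \right)} = \left(X + y\right) + y = X + 2 y$)
$J{\left(-17,8 \right)} + T{\left(L{\left(-4 \right)},19 \right)} = \left(8 + 2 \left(-17\right)\right) - \frac{1}{5 - 4} = \left(8 - 34\right) - \frac{1}{5 + \left(-8 + 4\right)} = -26 - \frac{1}{5 - 4} = -26 - 1^{-1} = -26 - 1 = -27$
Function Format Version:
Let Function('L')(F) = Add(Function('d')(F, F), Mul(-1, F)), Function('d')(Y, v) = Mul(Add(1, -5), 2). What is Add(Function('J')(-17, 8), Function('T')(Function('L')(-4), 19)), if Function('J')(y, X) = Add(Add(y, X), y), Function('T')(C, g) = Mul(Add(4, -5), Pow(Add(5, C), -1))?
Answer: -27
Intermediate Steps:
Function('d')(Y, v) = -8 (Function('d')(Y, v) = Mul(-4, 2) = -8)
Function('L')(F) = Add(-8, Mul(-1, F))
Function('T')(C, g) = Mul(-1, Pow(Add(5, C), -1))
Function('J')(y, X) = Add(X, Mul(2, y)) (Function('J')(y, X) = Add(Add(X, y), y) = Add(X, Mul(2, y)))
Add(Function('J')(-17, 8), Function('T')(Function('L')(-4), 19)) = Add(Add(8, Mul(2, -17)), Mul(-1, Pow(Add(5, Add(-8, Mul(-1, -4))), -1))) = Add(Add(8, -34), Mul(-1, Pow(Add(5, Add(-8, 4)), -1))) = Add(-26, Mul(-1, Pow(Add(5, -4), -1))) = Add(-26, Mul(-1, Pow(1, -1))) = Add(-26, Mul(-1, 1)) = Add(-26, -1) = -27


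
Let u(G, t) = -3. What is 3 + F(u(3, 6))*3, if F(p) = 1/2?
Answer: 9/2 ≈ 4.5000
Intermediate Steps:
F(p) = ½
3 + F(u(3, 6))*3 = 3 + (½)*3 = 3 + 3/2 = 9/2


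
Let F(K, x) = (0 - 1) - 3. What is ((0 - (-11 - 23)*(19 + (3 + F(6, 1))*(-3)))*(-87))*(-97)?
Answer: 6312372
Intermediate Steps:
F(K, x) = -4 (F(K, x) = -1 - 3 = -4)
((0 - (-11 - 23)*(19 + (3 + F(6, 1))*(-3)))*(-87))*(-97) = ((0 - (-11 - 23)*(19 + (3 - 4)*(-3)))*(-87))*(-97) = ((0 - (-34)*(19 - 1*(-3)))*(-87))*(-97) = ((0 - (-34)*(19 + 3))*(-87))*(-97) = ((0 - (-34)*22)*(-87))*(-97) = ((0 - 1*(-748))*(-87))*(-97) = ((0 + 748)*(-87))*(-97) = (748*(-87))*(-97) = -65076*(-97) = 6312372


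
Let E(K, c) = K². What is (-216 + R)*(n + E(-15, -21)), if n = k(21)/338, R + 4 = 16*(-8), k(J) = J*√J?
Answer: -78300 - 3654*√21/169 ≈ -78399.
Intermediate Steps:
k(J) = J^(3/2)
R = -132 (R = -4 + 16*(-8) = -4 - 128 = -132)
n = 21*√21/338 (n = 21^(3/2)/338 = (21*√21)*(1/338) = 21*√21/338 ≈ 0.28472)
(-216 + R)*(n + E(-15, -21)) = (-216 - 132)*(21*√21/338 + (-15)²) = -348*(21*√21/338 + 225) = -348*(225 + 21*√21/338) = -78300 - 3654*√21/169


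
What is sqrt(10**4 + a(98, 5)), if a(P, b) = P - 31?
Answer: sqrt(10067) ≈ 100.33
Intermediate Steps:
a(P, b) = -31 + P
sqrt(10**4 + a(98, 5)) = sqrt(10**4 + (-31 + 98)) = sqrt(10000 + 67) = sqrt(10067)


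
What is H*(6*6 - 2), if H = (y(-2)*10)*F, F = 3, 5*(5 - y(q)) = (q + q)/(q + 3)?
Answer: 5916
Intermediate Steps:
y(q) = 5 - 2*q/(5*(3 + q)) (y(q) = 5 - (q + q)/(5*(q + 3)) = 5 - 2*q/(5*(3 + q)))
H = 174 (H = (((75 + 23*(-2))/(5*(3 - 2)))*10)*3 = (((⅕)*(75 - 46)/1)*10)*3 = (((⅕)*1*29)*10)*3 = ((29/5)*10)*3 = 58*3 = 174)
H*(6*6 - 2) = 174*(6*6 - 2) = 174*(36 - 2) = 174*34 = 5916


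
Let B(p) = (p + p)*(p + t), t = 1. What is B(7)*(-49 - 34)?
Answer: -9296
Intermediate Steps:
B(p) = 2*p*(1 + p) (B(p) = (p + p)*(p + 1) = (2*p)*(1 + p) = 2*p*(1 + p))
B(7)*(-49 - 34) = (2*7*(1 + 7))*(-49 - 34) = (2*7*8)*(-83) = 112*(-83) = -9296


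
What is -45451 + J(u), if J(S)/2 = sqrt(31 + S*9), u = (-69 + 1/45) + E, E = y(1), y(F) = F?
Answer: -45451 + 44*I*sqrt(30)/5 ≈ -45451.0 + 48.2*I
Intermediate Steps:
E = 1
u = -3059/45 (u = (-69 + 1/45) + 1 = -3104/45 + 1 = -3059/45 ≈ -67.978)
J(S) = 2*sqrt(31 + 9*S) (J(S) = 2*sqrt(31 + S*9) = 2*sqrt(31 + 9*S))
-45451 + J(u) = -45451 + 2*sqrt(31 + 9*(-3059/45)) = -45451 + 2*sqrt(31 - 3059/5) = -45451 + 2*sqrt(-2904/5) = -45451 + 2*(22*I*sqrt(30)/5) = -45451 + 44*I*sqrt(30)/5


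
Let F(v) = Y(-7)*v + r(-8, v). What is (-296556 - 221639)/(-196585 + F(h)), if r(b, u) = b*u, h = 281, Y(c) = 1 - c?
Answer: 103639/39317 ≈ 2.6360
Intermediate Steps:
F(v) = 0 (F(v) = (1 - 1*(-7))*v - 8*v = (1 + 7)*v - 8*v = 8*v - 8*v = 0)
(-296556 - 221639)/(-196585 + F(h)) = (-296556 - 221639)/(-196585 + 0) = -518195/(-196585) = -518195*(-1/196585) = 103639/39317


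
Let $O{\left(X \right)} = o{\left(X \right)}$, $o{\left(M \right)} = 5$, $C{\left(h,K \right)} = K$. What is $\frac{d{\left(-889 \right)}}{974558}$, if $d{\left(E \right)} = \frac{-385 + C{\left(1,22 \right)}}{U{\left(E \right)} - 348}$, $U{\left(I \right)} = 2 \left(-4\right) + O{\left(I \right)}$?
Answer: $\frac{121}{114023286} \approx 1.0612 \cdot 10^{-6}$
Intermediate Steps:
$O{\left(X \right)} = 5$
$U{\left(I \right)} = -3$ ($U{\left(I \right)} = 2 \left(-4\right) + 5 = -8 + 5 = -3$)
$d{\left(E \right)} = \frac{121}{117}$ ($d{\left(E \right)} = \frac{-385 + 22}{-3 - 348} = - \frac{363}{-351} = \left(-363\right) \left(- \frac{1}{351}\right) = \frac{121}{117}$)
$\frac{d{\left(-889 \right)}}{974558} = \frac{121}{117 \cdot 974558} = \frac{121}{117} \cdot \frac{1}{974558} = \frac{121}{114023286}$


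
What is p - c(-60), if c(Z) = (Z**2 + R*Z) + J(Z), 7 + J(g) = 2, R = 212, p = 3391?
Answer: 12516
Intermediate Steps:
J(g) = -5 (J(g) = -7 + 2 = -5)
c(Z) = -5 + Z**2 + 212*Z (c(Z) = (Z**2 + 212*Z) - 5 = -5 + Z**2 + 212*Z)
p - c(-60) = 3391 - (-5 + (-60)**2 + 212*(-60)) = 3391 - (-5 + 3600 - 12720) = 3391 - 1*(-9125) = 3391 + 9125 = 12516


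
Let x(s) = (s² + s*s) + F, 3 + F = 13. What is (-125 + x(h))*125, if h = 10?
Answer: 10625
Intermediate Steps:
F = 10 (F = -3 + 13 = 10)
x(s) = 10 + 2*s² (x(s) = (s² + s*s) + 10 = (s² + s²) + 10 = 2*s² + 10 = 10 + 2*s²)
(-125 + x(h))*125 = (-125 + (10 + 2*10²))*125 = (-125 + (10 + 2*100))*125 = (-125 + (10 + 200))*125 = (-125 + 210)*125 = 85*125 = 10625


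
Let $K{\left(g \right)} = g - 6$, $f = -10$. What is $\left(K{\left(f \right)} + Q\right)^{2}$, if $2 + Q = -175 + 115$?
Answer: $6084$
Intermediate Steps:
$K{\left(g \right)} = -6 + g$
$Q = -62$ ($Q = -2 + \left(-175 + 115\right) = -2 - 60 = -62$)
$\left(K{\left(f \right)} + Q\right)^{2} = \left(\left(-6 - 10\right) - 62\right)^{2} = \left(-16 - 62\right)^{2} = \left(-78\right)^{2} = 6084$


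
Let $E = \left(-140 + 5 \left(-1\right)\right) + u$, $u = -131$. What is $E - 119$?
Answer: $-395$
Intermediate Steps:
$E = -276$ ($E = \left(-140 + 5 \left(-1\right)\right) - 131 = \left(-140 - 5\right) - 131 = -145 - 131 = -276$)
$E - 119 = -276 - 119 = -395$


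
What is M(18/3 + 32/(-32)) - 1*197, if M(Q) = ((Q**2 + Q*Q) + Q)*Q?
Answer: 78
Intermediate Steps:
M(Q) = Q*(Q + 2*Q**2) (M(Q) = ((Q**2 + Q**2) + Q)*Q = (2*Q**2 + Q)*Q = (Q + 2*Q**2)*Q = Q*(Q + 2*Q**2))
M(18/3 + 32/(-32)) - 1*197 = (18/3 + 32/(-32))**2*(1 + 2*(18/3 + 32/(-32))) - 1*197 = (18*(1/3) + 32*(-1/32))**2*(1 + 2*(18*(1/3) + 32*(-1/32))) - 197 = (6 - 1)**2*(1 + 2*(6 - 1)) - 197 = 5**2*(1 + 2*5) - 197 = 25*(1 + 10) - 197 = 25*11 - 197 = 275 - 197 = 78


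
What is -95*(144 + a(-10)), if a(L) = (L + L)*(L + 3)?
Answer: -26980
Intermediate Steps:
a(L) = 2*L*(3 + L) (a(L) = (2*L)*(3 + L) = 2*L*(3 + L))
-95*(144 + a(-10)) = -95*(144 + 2*(-10)*(3 - 10)) = -95*(144 + 2*(-10)*(-7)) = -95*(144 + 140) = -95*284 = -26980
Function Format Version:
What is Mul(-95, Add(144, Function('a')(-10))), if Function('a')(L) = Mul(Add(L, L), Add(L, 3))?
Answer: -26980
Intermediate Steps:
Function('a')(L) = Mul(2, L, Add(3, L)) (Function('a')(L) = Mul(Mul(2, L), Add(3, L)) = Mul(2, L, Add(3, L)))
Mul(-95, Add(144, Function('a')(-10))) = Mul(-95, Add(144, Mul(2, -10, Add(3, -10)))) = Mul(-95, Add(144, Mul(2, -10, -7))) = Mul(-95, Add(144, 140)) = Mul(-95, 284) = -26980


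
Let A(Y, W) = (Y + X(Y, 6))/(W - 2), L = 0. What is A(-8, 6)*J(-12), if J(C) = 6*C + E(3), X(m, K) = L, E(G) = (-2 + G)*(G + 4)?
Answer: 130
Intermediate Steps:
E(G) = (-2 + G)*(4 + G)
X(m, K) = 0
A(Y, W) = Y/(-2 + W) (A(Y, W) = (Y + 0)/(W - 2) = Y/(-2 + W))
J(C) = 7 + 6*C (J(C) = 6*C + (-8 + 3**2 + 2*3) = 6*C + (-8 + 9 + 6) = 6*C + 7 = 7 + 6*C)
A(-8, 6)*J(-12) = (-8/(-2 + 6))*(7 + 6*(-12)) = (-8/4)*(7 - 72) = -8*1/4*(-65) = -2*(-65) = 130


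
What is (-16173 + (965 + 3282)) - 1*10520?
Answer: -22446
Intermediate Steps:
(-16173 + (965 + 3282)) - 1*10520 = (-16173 + 4247) - 10520 = -11926 - 10520 = -22446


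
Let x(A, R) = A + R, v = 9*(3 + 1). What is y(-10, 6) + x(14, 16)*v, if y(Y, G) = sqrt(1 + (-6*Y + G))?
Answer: 1080 + sqrt(67) ≈ 1088.2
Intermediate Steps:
v = 36 (v = 9*4 = 36)
y(Y, G) = sqrt(1 + G - 6*Y) (y(Y, G) = sqrt(1 + (G - 6*Y)) = sqrt(1 + G - 6*Y))
y(-10, 6) + x(14, 16)*v = sqrt(1 + 6 - 6*(-10)) + (14 + 16)*36 = sqrt(1 + 6 + 60) + 30*36 = sqrt(67) + 1080 = 1080 + sqrt(67)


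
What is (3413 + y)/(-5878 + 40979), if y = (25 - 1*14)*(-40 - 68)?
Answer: 2225/35101 ≈ 0.063388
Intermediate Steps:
y = -1188 (y = (25 - 14)*(-108) = 11*(-108) = -1188)
(3413 + y)/(-5878 + 40979) = (3413 - 1188)/(-5878 + 40979) = 2225/35101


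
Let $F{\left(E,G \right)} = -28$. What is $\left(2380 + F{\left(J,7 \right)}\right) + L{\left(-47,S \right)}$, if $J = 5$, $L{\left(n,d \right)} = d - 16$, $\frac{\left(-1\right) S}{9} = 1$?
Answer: $2327$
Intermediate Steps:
$S = -9$ ($S = \left(-9\right) 1 = -9$)
$L{\left(n,d \right)} = -16 + d$ ($L{\left(n,d \right)} = d - 16 = -16 + d$)
$\left(2380 + F{\left(J,7 \right)}\right) + L{\left(-47,S \right)} = \left(2380 - 28\right) - 25 = 2352 - 25 = 2327$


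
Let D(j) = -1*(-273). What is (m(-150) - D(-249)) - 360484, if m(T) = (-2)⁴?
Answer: -360741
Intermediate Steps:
D(j) = 273
m(T) = 16
(m(-150) - D(-249)) - 360484 = (16 - 1*273) - 360484 = (16 - 273) - 360484 = -257 - 360484 = -360741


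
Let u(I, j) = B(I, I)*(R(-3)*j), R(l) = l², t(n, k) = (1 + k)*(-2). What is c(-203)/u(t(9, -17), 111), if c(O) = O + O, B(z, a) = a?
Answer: -203/15984 ≈ -0.012700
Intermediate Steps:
t(n, k) = -2 - 2*k
c(O) = 2*O
u(I, j) = 9*I*j (u(I, j) = I*((-3)²*j) = I*(9*j) = 9*I*j)
c(-203)/u(t(9, -17), 111) = (2*(-203))/((9*(-2 - 2*(-17))*111)) = -406*1/(999*(-2 + 34)) = -406/(9*32*111) = -406/31968 = -406*1/31968 = -203/15984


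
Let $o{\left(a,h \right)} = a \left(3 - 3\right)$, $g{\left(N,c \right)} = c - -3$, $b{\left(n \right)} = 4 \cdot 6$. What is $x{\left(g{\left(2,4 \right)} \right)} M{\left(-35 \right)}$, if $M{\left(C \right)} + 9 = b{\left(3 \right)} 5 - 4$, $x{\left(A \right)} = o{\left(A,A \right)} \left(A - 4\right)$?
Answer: $0$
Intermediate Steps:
$b{\left(n \right)} = 24$
$g{\left(N,c \right)} = 3 + c$ ($g{\left(N,c \right)} = c + 3 = 3 + c$)
$o{\left(a,h \right)} = 0$ ($o{\left(a,h \right)} = a 0 = 0$)
$x{\left(A \right)} = 0$ ($x{\left(A \right)} = 0 \left(A - 4\right) = 0 \left(-4 + A\right) = 0$)
$M{\left(C \right)} = 107$ ($M{\left(C \right)} = -9 + \left(24 \cdot 5 - 4\right) = -9 + \left(120 - 4\right) = -9 + 116 = 107$)
$x{\left(g{\left(2,4 \right)} \right)} M{\left(-35 \right)} = 0 \cdot 107 = 0$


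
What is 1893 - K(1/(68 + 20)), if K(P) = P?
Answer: 166583/88 ≈ 1893.0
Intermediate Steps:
1893 - K(1/(68 + 20)) = 1893 - 1/(68 + 20) = 1893 - 1/88 = 166583/88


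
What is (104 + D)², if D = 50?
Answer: 23716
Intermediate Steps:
(104 + D)² = (104 + 50)² = 154² = 23716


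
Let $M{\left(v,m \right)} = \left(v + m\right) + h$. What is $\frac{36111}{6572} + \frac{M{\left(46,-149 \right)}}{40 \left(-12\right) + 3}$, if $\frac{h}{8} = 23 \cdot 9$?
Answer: $\frac{132427}{59148} \approx 2.2389$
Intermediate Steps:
$h = 1656$ ($h = 8 \cdot 23 \cdot 9 = 8 \cdot 207 = 1656$)
$M{\left(v,m \right)} = 1656 + m + v$ ($M{\left(v,m \right)} = \left(v + m\right) + 1656 = \left(m + v\right) + 1656 = 1656 + m + v$)
$\frac{36111}{6572} + \frac{M{\left(46,-149 \right)}}{40 \left(-12\right) + 3} = \frac{36111}{6572} + \frac{1656 - 149 + 46}{40 \left(-12\right) + 3} = 36111 \cdot \frac{1}{6572} + \frac{1553}{-480 + 3} = \frac{36111}{6572} + \frac{1553}{-477} = \frac{36111}{6572} + 1553 \left(- \frac{1}{477}\right) = \frac{36111}{6572} - \frac{1553}{477} = \frac{132427}{59148}$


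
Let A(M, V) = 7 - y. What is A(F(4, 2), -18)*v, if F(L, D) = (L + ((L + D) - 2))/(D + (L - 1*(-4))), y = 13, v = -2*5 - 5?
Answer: 90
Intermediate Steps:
v = -15 (v = -10 - 5 = -15)
F(L, D) = (-2 + D + 2*L)/(4 + D + L) (F(L, D) = (L + ((D + L) - 2))/(D + (L + 4)) = (L + (-2 + D + L))/(D + (4 + L)) = (-2 + D + 2*L)/(4 + D + L))
A(M, V) = -6 (A(M, V) = 7 - 1*13 = 7 - 13 = -6)
A(F(4, 2), -18)*v = -6*(-15) = 90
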